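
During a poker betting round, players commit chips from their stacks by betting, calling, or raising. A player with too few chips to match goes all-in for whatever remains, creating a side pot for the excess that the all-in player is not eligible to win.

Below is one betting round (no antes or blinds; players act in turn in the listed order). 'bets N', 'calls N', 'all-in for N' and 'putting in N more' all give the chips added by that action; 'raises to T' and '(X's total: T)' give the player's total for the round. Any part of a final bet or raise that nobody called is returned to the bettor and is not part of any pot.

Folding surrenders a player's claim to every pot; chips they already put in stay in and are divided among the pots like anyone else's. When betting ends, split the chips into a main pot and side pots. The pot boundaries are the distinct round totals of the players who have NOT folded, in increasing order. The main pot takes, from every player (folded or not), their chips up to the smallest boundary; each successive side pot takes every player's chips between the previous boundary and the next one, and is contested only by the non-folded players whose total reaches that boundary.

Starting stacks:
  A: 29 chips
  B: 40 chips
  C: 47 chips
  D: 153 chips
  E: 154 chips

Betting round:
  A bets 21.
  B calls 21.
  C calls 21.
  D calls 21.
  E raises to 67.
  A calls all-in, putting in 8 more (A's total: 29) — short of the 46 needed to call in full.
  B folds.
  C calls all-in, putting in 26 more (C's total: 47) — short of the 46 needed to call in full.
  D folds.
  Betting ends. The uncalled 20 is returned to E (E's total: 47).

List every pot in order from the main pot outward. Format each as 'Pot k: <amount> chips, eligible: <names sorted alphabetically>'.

Pot 1: 129 chips, eligible: A, C, E
Pot 2: 36 chips, eligible: C, E

Derivation:
Contributions (after 20 returned to E): A=29, B=21, C=47, D=21, E=47
Folded: B, D
Pot levels (distinct totals of non-folded players): 29, 47
Layer 1-29: A 29 + B 21 + C 29 + D 21 + E 29 = 129 chips; eligible A, C, E
Layer 30-47: 18 each from C, E = 18*2 = 36 chips; eligible C, E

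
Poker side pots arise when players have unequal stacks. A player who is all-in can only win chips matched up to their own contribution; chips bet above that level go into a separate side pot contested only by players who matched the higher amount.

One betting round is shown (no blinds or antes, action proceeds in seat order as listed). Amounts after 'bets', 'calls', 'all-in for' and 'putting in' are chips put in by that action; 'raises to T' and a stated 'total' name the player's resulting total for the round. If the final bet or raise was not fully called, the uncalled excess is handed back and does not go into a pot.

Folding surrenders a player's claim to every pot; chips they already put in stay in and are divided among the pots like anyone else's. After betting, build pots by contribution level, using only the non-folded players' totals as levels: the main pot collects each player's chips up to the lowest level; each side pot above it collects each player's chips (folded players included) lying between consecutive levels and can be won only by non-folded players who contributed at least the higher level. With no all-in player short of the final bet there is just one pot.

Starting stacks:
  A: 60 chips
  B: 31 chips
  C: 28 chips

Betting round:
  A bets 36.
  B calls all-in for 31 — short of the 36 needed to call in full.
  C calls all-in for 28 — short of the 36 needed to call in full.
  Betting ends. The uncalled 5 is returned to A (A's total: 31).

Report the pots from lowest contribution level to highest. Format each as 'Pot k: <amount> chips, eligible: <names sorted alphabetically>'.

Contributions (after 5 returned to A): A=31, B=31, C=28
Pot levels (distinct totals of non-folded players): 28, 31
Layer 1-28: 28 each from A, B, C = 28*3 = 84 chips; eligible A, B, C
Layer 29-31: 3 each from A, B = 3*2 = 6 chips; eligible A, B

Pot 1: 84 chips, eligible: A, B, C
Pot 2: 6 chips, eligible: A, B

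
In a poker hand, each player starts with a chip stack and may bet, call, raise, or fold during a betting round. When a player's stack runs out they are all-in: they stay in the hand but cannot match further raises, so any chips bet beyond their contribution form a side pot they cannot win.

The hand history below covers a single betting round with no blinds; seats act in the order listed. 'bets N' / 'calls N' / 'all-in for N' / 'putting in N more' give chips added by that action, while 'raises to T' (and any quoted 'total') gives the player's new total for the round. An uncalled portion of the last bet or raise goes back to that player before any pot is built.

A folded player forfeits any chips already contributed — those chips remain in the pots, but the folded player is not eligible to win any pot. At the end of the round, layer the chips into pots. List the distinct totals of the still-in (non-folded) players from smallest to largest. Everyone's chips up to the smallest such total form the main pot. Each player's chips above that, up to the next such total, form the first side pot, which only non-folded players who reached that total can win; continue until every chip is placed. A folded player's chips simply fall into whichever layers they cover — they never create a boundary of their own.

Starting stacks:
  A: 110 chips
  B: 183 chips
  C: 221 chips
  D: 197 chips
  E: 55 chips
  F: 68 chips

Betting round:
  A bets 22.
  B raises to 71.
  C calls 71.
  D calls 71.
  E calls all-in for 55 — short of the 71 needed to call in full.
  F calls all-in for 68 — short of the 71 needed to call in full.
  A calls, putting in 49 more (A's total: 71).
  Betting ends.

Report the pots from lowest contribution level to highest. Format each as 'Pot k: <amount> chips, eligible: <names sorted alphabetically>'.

Contributions: A=71, B=71, C=71, D=71, E=55, F=68
Pot levels (distinct totals of non-folded players): 55, 68, 71
Layer 1-55: 55 each from A, B, C, D, E, F = 55*6 = 330 chips; eligible A, B, C, D, E, F
Layer 56-68: 13 each from A, B, C, D, F = 13*5 = 65 chips; eligible A, B, C, D, F
Layer 69-71: 3 each from A, B, C, D = 3*4 = 12 chips; eligible A, B, C, D

Pot 1: 330 chips, eligible: A, B, C, D, E, F
Pot 2: 65 chips, eligible: A, B, C, D, F
Pot 3: 12 chips, eligible: A, B, C, D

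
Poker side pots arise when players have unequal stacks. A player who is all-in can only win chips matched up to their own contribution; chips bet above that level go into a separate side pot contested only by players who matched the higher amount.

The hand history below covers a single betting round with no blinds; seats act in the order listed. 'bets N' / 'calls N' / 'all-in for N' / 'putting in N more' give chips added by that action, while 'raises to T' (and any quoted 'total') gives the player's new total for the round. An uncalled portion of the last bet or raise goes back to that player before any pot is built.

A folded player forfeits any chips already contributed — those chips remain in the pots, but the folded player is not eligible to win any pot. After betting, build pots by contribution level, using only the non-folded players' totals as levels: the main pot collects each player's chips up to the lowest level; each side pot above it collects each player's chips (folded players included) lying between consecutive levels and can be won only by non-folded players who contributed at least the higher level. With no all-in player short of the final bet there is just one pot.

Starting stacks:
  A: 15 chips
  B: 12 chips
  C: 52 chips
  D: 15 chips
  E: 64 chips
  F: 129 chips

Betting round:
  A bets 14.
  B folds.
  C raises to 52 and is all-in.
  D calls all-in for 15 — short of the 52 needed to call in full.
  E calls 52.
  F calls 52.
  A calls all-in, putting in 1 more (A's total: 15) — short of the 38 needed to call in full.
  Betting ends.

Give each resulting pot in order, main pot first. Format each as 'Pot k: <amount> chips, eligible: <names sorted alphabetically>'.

Contributions: A=15, C=52, D=15, E=52, F=52
Folded: B
Pot levels (distinct totals of non-folded players): 15, 52
Layer 1-15: 15 each from A, C, D, E, F = 15*5 = 75 chips; eligible A, C, D, E, F
Layer 16-52: 37 each from C, E, F = 37*3 = 111 chips; eligible C, E, F

Pot 1: 75 chips, eligible: A, C, D, E, F
Pot 2: 111 chips, eligible: C, E, F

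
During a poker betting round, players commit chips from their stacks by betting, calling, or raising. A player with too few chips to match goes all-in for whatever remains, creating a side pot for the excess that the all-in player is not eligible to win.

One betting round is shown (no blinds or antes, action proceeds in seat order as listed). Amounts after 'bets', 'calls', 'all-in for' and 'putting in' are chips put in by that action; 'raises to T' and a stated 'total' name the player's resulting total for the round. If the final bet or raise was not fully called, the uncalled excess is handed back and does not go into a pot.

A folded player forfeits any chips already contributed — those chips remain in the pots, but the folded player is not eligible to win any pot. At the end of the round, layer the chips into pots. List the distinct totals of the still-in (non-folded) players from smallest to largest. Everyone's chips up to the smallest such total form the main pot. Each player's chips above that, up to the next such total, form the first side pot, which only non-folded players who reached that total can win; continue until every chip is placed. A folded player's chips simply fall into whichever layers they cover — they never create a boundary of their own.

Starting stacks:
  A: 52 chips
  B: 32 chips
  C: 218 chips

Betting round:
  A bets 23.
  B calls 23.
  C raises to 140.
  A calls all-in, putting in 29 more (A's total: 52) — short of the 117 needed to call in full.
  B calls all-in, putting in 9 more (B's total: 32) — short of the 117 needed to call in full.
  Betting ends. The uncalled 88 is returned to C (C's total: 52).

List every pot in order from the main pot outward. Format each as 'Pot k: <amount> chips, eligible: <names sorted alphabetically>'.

Contributions (after 88 returned to C): A=52, B=32, C=52
Pot levels (distinct totals of non-folded players): 32, 52
Layer 1-32: 32 each from A, B, C = 32*3 = 96 chips; eligible A, B, C
Layer 33-52: 20 each from A, C = 20*2 = 40 chips; eligible A, C

Pot 1: 96 chips, eligible: A, B, C
Pot 2: 40 chips, eligible: A, C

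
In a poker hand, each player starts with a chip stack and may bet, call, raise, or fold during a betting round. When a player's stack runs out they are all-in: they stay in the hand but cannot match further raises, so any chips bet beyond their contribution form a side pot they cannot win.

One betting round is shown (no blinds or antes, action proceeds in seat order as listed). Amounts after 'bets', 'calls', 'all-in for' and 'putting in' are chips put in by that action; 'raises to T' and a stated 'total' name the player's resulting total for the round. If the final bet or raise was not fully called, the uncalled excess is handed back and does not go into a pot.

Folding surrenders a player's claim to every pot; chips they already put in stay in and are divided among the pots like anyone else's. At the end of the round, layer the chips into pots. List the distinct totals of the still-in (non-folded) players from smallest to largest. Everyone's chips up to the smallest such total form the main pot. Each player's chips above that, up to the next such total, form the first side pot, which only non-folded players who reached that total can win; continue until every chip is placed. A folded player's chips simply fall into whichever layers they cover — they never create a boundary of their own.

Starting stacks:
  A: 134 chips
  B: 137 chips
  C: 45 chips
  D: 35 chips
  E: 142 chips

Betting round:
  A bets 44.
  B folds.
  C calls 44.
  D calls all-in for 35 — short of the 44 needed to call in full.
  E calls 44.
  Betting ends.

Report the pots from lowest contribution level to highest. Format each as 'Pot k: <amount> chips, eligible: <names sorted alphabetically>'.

Pot 1: 140 chips, eligible: A, C, D, E
Pot 2: 27 chips, eligible: A, C, E

Derivation:
Contributions: A=44, C=44, D=35, E=44
Folded: B
Pot levels (distinct totals of non-folded players): 35, 44
Layer 1-35: 35 each from A, C, D, E = 35*4 = 140 chips; eligible A, C, D, E
Layer 36-44: 9 each from A, C, E = 9*3 = 27 chips; eligible A, C, E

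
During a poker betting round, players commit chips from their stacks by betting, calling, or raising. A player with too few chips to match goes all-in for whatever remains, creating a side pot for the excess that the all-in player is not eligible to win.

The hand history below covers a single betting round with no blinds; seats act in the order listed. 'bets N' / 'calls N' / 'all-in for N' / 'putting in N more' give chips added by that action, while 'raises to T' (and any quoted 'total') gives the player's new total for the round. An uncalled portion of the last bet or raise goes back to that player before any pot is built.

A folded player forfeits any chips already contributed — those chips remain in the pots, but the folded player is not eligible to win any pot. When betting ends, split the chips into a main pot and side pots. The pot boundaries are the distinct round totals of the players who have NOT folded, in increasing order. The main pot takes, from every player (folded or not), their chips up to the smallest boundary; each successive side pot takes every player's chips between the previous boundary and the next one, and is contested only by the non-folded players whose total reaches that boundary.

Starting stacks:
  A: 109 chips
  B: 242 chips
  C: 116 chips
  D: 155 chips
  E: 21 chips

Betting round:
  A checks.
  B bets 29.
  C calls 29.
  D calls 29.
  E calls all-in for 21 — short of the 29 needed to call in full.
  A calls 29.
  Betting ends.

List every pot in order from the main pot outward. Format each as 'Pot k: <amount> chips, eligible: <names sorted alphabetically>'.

Pot 1: 105 chips, eligible: A, B, C, D, E
Pot 2: 32 chips, eligible: A, B, C, D

Derivation:
Contributions: A=29, B=29, C=29, D=29, E=21
Pot levels (distinct totals of non-folded players): 21, 29
Layer 1-21: 21 each from A, B, C, D, E = 21*5 = 105 chips; eligible A, B, C, D, E
Layer 22-29: 8 each from A, B, C, D = 8*4 = 32 chips; eligible A, B, C, D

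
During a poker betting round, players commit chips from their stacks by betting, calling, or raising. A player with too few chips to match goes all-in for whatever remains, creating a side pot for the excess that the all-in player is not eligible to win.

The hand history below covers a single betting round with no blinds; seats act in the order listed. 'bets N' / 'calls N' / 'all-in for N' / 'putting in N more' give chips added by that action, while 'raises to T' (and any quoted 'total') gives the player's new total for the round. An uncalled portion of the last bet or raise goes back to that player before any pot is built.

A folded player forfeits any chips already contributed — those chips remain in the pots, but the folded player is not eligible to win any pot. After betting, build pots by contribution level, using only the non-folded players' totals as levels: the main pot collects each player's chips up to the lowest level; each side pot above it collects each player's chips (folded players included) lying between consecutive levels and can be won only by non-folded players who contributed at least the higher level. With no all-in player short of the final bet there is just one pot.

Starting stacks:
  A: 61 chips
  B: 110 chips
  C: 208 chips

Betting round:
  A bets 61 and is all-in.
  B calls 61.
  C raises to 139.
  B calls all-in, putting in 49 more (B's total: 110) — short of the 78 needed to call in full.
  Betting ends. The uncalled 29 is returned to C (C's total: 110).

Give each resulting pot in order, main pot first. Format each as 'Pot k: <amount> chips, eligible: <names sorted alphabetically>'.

Pot 1: 183 chips, eligible: A, B, C
Pot 2: 98 chips, eligible: B, C

Derivation:
Contributions (after 29 returned to C): A=61, B=110, C=110
Pot levels (distinct totals of non-folded players): 61, 110
Layer 1-61: 61 each from A, B, C = 61*3 = 183 chips; eligible A, B, C
Layer 62-110: 49 each from B, C = 49*2 = 98 chips; eligible B, C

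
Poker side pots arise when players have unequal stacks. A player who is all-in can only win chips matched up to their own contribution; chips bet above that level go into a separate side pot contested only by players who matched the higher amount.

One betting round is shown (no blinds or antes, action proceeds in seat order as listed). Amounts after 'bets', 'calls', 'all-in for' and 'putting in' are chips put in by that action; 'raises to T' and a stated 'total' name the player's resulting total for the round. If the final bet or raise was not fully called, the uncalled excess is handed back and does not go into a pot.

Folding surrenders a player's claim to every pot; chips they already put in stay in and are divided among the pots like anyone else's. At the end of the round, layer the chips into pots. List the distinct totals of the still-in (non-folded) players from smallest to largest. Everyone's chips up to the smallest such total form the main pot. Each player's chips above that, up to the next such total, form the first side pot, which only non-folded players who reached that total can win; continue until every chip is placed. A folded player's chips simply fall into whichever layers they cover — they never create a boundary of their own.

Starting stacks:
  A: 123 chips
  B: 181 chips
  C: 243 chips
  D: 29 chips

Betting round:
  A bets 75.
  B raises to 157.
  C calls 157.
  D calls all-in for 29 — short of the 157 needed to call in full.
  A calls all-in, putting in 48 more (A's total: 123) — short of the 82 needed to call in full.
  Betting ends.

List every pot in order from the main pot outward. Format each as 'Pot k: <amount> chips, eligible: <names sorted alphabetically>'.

Pot 1: 116 chips, eligible: A, B, C, D
Pot 2: 282 chips, eligible: A, B, C
Pot 3: 68 chips, eligible: B, C

Derivation:
Contributions: A=123, B=157, C=157, D=29
Pot levels (distinct totals of non-folded players): 29, 123, 157
Layer 1-29: 29 each from A, B, C, D = 29*4 = 116 chips; eligible A, B, C, D
Layer 30-123: 94 each from A, B, C = 94*3 = 282 chips; eligible A, B, C
Layer 124-157: 34 each from B, C = 34*2 = 68 chips; eligible B, C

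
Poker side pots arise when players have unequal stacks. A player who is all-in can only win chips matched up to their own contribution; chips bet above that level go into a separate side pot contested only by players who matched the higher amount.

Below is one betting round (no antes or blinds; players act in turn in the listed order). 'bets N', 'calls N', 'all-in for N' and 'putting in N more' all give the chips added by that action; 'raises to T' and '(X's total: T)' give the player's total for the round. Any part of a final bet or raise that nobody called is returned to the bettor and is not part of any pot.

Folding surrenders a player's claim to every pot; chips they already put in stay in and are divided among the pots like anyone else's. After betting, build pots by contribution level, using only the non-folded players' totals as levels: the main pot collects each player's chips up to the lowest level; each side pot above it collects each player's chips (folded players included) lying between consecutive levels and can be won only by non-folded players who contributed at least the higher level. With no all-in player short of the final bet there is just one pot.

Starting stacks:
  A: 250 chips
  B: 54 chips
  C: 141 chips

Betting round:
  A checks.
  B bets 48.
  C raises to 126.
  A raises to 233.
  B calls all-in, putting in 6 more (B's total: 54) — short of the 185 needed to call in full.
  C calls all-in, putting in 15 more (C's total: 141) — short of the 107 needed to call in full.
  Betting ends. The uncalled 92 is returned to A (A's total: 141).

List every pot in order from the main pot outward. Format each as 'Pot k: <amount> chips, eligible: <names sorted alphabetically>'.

Contributions (after 92 returned to A): A=141, B=54, C=141
Pot levels (distinct totals of non-folded players): 54, 141
Layer 1-54: 54 each from A, B, C = 54*3 = 162 chips; eligible A, B, C
Layer 55-141: 87 each from A, C = 87*2 = 174 chips; eligible A, C

Pot 1: 162 chips, eligible: A, B, C
Pot 2: 174 chips, eligible: A, C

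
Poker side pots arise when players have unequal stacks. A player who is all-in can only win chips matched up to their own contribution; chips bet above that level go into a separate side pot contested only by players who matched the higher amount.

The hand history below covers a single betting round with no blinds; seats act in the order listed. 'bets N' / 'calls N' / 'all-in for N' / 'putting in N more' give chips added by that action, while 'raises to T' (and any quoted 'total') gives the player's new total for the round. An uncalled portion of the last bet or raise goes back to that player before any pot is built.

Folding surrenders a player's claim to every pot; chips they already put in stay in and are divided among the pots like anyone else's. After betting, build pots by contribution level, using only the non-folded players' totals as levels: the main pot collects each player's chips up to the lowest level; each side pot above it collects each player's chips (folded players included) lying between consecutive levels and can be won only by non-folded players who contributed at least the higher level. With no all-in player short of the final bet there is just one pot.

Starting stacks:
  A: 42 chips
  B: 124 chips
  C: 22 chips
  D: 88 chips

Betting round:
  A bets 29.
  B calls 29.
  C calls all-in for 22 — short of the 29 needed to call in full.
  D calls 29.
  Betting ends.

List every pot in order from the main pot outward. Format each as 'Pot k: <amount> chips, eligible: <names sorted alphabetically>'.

Contributions: A=29, B=29, C=22, D=29
Pot levels (distinct totals of non-folded players): 22, 29
Layer 1-22: 22 each from A, B, C, D = 22*4 = 88 chips; eligible A, B, C, D
Layer 23-29: 7 each from A, B, D = 7*3 = 21 chips; eligible A, B, D

Pot 1: 88 chips, eligible: A, B, C, D
Pot 2: 21 chips, eligible: A, B, D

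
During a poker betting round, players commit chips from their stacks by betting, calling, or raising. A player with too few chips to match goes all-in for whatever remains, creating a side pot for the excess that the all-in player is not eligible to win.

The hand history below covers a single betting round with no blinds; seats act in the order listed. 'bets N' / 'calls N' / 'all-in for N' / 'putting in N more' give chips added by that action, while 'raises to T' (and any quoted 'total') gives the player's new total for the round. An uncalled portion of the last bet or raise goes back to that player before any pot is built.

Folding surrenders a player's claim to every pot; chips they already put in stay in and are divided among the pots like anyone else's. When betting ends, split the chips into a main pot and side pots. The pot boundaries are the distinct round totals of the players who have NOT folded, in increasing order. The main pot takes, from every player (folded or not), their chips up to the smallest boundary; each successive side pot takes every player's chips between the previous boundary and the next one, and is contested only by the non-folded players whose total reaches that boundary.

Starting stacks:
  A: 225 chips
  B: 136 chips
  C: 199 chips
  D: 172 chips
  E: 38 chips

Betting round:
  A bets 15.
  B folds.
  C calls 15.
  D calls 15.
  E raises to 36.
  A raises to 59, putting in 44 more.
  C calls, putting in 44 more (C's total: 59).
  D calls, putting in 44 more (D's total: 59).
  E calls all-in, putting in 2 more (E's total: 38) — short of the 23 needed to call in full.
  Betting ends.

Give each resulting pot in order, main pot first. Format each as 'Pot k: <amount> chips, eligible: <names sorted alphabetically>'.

Pot 1: 152 chips, eligible: A, C, D, E
Pot 2: 63 chips, eligible: A, C, D

Derivation:
Contributions: A=59, C=59, D=59, E=38
Folded: B
Pot levels (distinct totals of non-folded players): 38, 59
Layer 1-38: 38 each from A, C, D, E = 38*4 = 152 chips; eligible A, C, D, E
Layer 39-59: 21 each from A, C, D = 21*3 = 63 chips; eligible A, C, D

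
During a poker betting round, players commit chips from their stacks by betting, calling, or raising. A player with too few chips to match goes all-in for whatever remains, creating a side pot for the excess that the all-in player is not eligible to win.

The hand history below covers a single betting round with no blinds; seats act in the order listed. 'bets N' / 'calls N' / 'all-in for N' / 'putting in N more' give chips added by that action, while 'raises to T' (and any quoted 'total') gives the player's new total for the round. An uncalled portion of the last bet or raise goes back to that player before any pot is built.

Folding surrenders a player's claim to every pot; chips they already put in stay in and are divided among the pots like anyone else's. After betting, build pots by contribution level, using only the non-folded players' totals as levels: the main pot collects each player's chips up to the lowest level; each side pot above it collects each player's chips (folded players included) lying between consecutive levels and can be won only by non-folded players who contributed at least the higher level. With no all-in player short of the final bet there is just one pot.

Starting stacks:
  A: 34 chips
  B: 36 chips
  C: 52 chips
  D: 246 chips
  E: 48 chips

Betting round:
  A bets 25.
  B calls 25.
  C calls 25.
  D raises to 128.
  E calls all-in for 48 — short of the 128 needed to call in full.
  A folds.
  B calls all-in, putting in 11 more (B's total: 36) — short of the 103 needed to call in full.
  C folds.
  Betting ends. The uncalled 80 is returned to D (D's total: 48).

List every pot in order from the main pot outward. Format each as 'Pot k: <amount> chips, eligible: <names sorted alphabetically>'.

Pot 1: 158 chips, eligible: B, D, E
Pot 2: 24 chips, eligible: D, E

Derivation:
Contributions (after 80 returned to D): A=25, B=36, C=25, D=48, E=48
Folded: A, C
Pot levels (distinct totals of non-folded players): 36, 48
Layer 1-36: A 25 + B 36 + C 25 + D 36 + E 36 = 158 chips; eligible B, D, E
Layer 37-48: 12 each from D, E = 12*2 = 24 chips; eligible D, E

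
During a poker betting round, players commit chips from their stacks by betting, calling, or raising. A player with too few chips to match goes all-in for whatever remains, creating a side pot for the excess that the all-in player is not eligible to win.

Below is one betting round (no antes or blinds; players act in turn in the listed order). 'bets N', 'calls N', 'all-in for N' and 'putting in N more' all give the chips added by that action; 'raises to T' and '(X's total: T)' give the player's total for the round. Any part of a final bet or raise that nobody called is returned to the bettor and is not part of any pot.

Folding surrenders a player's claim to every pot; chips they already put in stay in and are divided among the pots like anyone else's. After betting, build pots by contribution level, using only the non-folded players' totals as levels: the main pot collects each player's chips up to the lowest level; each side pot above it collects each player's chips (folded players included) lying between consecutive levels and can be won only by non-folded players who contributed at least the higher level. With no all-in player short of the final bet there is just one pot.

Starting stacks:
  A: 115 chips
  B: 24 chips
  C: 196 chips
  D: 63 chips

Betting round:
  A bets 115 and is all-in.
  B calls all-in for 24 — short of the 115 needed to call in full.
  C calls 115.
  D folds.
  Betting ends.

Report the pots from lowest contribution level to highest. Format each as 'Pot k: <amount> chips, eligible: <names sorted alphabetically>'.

Contributions: A=115, B=24, C=115
Folded: D
Pot levels (distinct totals of non-folded players): 24, 115
Layer 1-24: 24 each from A, B, C = 24*3 = 72 chips; eligible A, B, C
Layer 25-115: 91 each from A, C = 91*2 = 182 chips; eligible A, C

Pot 1: 72 chips, eligible: A, B, C
Pot 2: 182 chips, eligible: A, C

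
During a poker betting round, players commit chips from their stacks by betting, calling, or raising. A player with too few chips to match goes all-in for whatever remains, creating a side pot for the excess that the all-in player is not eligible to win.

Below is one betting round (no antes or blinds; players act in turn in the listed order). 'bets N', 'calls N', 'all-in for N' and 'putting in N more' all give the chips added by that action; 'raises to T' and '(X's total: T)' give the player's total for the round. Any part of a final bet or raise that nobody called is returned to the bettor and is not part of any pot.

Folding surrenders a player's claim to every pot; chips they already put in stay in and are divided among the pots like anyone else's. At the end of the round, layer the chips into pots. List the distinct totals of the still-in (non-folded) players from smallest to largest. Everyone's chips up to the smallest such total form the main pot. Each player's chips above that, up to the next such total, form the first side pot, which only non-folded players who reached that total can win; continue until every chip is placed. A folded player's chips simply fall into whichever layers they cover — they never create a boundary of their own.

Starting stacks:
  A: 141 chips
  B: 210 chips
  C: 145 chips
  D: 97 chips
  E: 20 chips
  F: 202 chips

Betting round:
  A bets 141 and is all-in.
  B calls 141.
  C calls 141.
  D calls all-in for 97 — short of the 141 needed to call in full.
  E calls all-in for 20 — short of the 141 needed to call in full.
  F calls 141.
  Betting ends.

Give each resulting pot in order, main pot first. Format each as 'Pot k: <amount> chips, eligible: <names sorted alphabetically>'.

Pot 1: 120 chips, eligible: A, B, C, D, E, F
Pot 2: 385 chips, eligible: A, B, C, D, F
Pot 3: 176 chips, eligible: A, B, C, F

Derivation:
Contributions: A=141, B=141, C=141, D=97, E=20, F=141
Pot levels (distinct totals of non-folded players): 20, 97, 141
Layer 1-20: 20 each from A, B, C, D, E, F = 20*6 = 120 chips; eligible A, B, C, D, E, F
Layer 21-97: 77 each from A, B, C, D, F = 77*5 = 385 chips; eligible A, B, C, D, F
Layer 98-141: 44 each from A, B, C, F = 44*4 = 176 chips; eligible A, B, C, F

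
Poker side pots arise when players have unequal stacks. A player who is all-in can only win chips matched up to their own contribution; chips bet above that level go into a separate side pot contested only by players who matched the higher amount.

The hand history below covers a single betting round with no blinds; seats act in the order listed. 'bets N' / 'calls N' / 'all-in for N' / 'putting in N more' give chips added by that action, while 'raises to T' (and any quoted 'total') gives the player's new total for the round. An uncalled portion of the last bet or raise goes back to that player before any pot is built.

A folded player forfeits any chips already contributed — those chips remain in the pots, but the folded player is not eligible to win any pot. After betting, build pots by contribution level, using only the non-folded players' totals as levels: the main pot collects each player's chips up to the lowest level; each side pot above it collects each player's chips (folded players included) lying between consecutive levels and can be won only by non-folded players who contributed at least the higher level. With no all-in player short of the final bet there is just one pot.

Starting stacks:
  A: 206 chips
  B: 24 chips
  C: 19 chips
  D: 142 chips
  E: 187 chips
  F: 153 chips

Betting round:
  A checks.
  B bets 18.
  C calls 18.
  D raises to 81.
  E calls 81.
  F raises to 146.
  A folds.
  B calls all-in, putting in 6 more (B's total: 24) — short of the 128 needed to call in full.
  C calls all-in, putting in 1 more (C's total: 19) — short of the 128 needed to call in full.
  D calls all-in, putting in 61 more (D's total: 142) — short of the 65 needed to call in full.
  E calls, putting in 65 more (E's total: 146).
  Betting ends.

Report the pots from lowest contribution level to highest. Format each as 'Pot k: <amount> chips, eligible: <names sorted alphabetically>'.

Pot 1: 95 chips, eligible: B, C, D, E, F
Pot 2: 20 chips, eligible: B, D, E, F
Pot 3: 354 chips, eligible: D, E, F
Pot 4: 8 chips, eligible: E, F

Derivation:
Contributions: B=24, C=19, D=142, E=146, F=146
Folded: A
Pot levels (distinct totals of non-folded players): 19, 24, 142, 146
Layer 1-19: 19 each from B, C, D, E, F = 19*5 = 95 chips; eligible B, C, D, E, F
Layer 20-24: 5 each from B, D, E, F = 5*4 = 20 chips; eligible B, D, E, F
Layer 25-142: 118 each from D, E, F = 118*3 = 354 chips; eligible D, E, F
Layer 143-146: 4 each from E, F = 4*2 = 8 chips; eligible E, F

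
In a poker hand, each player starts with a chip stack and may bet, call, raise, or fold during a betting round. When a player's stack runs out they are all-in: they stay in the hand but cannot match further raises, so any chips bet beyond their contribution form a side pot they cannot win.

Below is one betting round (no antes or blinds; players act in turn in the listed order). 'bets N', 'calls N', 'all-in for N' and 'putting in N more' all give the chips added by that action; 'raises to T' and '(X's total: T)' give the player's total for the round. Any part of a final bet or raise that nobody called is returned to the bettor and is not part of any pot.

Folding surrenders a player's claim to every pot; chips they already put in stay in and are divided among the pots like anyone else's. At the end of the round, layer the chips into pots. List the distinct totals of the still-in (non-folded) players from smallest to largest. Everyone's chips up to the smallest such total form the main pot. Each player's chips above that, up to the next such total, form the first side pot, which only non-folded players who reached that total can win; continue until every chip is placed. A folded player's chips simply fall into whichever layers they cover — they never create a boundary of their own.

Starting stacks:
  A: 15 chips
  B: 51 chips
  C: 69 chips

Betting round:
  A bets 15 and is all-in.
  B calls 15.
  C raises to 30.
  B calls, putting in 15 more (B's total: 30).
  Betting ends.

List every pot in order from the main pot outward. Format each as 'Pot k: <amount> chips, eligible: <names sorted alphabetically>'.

Pot 1: 45 chips, eligible: A, B, C
Pot 2: 30 chips, eligible: B, C

Derivation:
Contributions: A=15, B=30, C=30
Pot levels (distinct totals of non-folded players): 15, 30
Layer 1-15: 15 each from A, B, C = 15*3 = 45 chips; eligible A, B, C
Layer 16-30: 15 each from B, C = 15*2 = 30 chips; eligible B, C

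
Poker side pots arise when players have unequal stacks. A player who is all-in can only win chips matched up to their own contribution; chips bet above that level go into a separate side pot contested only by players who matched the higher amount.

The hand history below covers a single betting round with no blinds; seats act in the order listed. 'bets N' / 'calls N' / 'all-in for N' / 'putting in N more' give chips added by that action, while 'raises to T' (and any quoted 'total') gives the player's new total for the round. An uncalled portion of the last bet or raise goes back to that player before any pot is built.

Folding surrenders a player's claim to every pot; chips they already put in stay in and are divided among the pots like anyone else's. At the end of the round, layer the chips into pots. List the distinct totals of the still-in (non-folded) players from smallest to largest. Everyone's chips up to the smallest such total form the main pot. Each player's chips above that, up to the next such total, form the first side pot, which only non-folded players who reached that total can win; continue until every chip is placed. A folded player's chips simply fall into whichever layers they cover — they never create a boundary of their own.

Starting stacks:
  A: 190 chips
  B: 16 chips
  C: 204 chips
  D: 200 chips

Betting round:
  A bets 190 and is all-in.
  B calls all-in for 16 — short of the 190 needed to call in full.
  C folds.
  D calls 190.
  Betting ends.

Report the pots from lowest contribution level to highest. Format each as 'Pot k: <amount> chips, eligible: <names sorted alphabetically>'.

Contributions: A=190, B=16, D=190
Folded: C
Pot levels (distinct totals of non-folded players): 16, 190
Layer 1-16: 16 each from A, B, D = 16*3 = 48 chips; eligible A, B, D
Layer 17-190: 174 each from A, D = 174*2 = 348 chips; eligible A, D

Pot 1: 48 chips, eligible: A, B, D
Pot 2: 348 chips, eligible: A, D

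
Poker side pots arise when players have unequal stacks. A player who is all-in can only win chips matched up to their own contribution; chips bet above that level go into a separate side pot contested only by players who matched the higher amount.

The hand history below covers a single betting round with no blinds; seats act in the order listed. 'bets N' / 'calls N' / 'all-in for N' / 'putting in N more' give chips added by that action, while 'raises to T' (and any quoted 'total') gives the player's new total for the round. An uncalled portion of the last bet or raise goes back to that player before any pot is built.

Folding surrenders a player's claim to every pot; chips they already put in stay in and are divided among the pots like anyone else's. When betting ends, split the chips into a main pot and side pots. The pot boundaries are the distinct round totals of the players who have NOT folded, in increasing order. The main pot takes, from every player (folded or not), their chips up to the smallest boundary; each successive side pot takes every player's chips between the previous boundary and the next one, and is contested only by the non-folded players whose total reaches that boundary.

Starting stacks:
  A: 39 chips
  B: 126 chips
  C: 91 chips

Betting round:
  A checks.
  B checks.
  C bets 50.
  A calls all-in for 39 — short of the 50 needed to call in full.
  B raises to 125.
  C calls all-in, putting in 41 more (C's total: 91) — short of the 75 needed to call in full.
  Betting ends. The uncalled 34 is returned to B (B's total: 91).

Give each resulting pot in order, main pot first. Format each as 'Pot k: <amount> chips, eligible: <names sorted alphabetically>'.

Pot 1: 117 chips, eligible: A, B, C
Pot 2: 104 chips, eligible: B, C

Derivation:
Contributions (after 34 returned to B): A=39, B=91, C=91
Pot levels (distinct totals of non-folded players): 39, 91
Layer 1-39: 39 each from A, B, C = 39*3 = 117 chips; eligible A, B, C
Layer 40-91: 52 each from B, C = 52*2 = 104 chips; eligible B, C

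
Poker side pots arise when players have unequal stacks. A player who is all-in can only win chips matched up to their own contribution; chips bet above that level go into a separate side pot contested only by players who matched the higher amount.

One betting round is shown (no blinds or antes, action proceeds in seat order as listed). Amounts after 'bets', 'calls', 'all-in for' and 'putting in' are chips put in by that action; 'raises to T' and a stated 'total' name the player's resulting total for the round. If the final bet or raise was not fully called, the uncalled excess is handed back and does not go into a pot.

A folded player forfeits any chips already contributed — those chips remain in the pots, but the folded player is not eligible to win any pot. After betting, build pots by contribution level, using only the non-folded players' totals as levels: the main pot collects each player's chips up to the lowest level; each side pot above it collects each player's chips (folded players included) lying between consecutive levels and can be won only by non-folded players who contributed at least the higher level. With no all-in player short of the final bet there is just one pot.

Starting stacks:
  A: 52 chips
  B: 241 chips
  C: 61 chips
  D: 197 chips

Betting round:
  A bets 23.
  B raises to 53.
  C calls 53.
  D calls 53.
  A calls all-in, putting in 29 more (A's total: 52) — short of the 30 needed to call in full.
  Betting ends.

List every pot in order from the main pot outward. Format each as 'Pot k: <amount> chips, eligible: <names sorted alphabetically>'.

Contributions: A=52, B=53, C=53, D=53
Pot levels (distinct totals of non-folded players): 52, 53
Layer 1-52: 52 each from A, B, C, D = 52*4 = 208 chips; eligible A, B, C, D
Layer 53-53: 1 each from B, C, D = 1*3 = 3 chips; eligible B, C, D

Pot 1: 208 chips, eligible: A, B, C, D
Pot 2: 3 chips, eligible: B, C, D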